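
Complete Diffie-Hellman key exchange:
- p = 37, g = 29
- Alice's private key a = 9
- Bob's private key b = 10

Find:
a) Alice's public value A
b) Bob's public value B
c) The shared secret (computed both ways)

Step 1: A = g^a mod p = 29^9 mod 37 = 31.
Step 2: B = g^b mod p = 29^10 mod 37 = 11.
Step 3: Alice computes s = B^a mod p = 11^9 mod 37 = 36.
Step 4: Bob computes s = A^b mod p = 31^10 mod 37 = 36.
Both sides agree: shared secret = 36.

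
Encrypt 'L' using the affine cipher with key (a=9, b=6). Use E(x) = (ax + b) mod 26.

Step 1: Convert 'L' to number: x = 11.
Step 2: E(11) = (9 * 11 + 6) mod 26 = 105 mod 26 = 1.
Step 3: Convert 1 back to letter: B.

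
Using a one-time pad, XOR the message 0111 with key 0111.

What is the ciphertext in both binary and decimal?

Step 1: Write out the XOR operation bit by bit:
  Message: 0111
  Key:     0111
  XOR:     0000
Step 2: Convert to decimal: 0000 = 0.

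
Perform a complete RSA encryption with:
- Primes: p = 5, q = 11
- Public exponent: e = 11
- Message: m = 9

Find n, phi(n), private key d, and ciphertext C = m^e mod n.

Step 1: n = 5 * 11 = 55.
Step 2: phi(n) = (5-1)(11-1) = 4 * 10 = 40.
Step 3: Find d = 11^(-1) mod 40 = 11.
  Verify: 11 * 11 = 121 = 1 (mod 40).
Step 4: C = 9^11 mod 55 = 9.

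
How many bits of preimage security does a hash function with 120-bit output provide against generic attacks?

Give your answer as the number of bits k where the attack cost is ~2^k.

Step 1: The hash has a 120-bit output.
Step 2: Preimage resistance means: given a digest h(x), it should be infeasible to find any input that hashes to it.
With a 120-bit output there are 2^120 possible digests, so a generic brute-force preimage search costs about 2^120 evaluations.
Step 3: Security level = 120 bits.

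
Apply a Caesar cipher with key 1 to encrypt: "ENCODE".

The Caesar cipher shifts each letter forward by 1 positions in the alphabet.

Step 1: For each letter, shift forward by 1 positions (mod 26).
  E (position 4) -> position (4+1) mod 26 = 5 -> F
  N (position 13) -> position (13+1) mod 26 = 14 -> O
  C (position 2) -> position (2+1) mod 26 = 3 -> D
  O (position 14) -> position (14+1) mod 26 = 15 -> P
  D (position 3) -> position (3+1) mod 26 = 4 -> E
  E (position 4) -> position (4+1) mod 26 = 5 -> F
Result: FODPEF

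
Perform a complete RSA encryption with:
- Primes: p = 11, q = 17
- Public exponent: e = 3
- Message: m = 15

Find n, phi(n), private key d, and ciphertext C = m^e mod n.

Step 1: n = 11 * 17 = 187.
Step 2: phi(n) = (11-1)(17-1) = 10 * 16 = 160.
Step 3: Find d = 3^(-1) mod 160 = 107.
  Verify: 3 * 107 = 321 = 1 (mod 160).
Step 4: C = 15^3 mod 187 = 9.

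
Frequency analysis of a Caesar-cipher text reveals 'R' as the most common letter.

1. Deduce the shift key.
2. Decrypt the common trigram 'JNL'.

Step 1: In English, 'E' is the most frequent letter (12.7%).
Step 2: The most frequent ciphertext letter is 'R' (position 17).
Step 3: Shift = (17 - 4) mod 26 = 13.
Step 4: Decrypt 'JNL' by shifting back 13:
  J -> W
  N -> A
  L -> Y
Step 5: 'JNL' decrypts to 'WAY'.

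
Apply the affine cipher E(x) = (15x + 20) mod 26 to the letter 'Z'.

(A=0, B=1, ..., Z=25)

Step 1: Convert 'Z' to number: x = 25.
Step 2: E(25) = (15 * 25 + 20) mod 26 = 395 mod 26 = 5.
Step 3: Convert 5 back to letter: F.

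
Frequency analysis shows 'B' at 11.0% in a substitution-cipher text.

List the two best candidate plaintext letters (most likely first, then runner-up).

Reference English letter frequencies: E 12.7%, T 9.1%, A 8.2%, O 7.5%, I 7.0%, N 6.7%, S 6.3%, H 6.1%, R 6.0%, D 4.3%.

Step 1: Observed frequency of 'B' is 11.0%.
Step 2: Compute distances to each reference frequency and sort:
  E (12.7%): difference = 1.7% <-- BEST
  T (9.1%): difference = 1.9% <-- RUNNER-UP
  A (8.2%): difference = 2.8%
  O (7.5%): difference = 3.5%
  I (7.0%): difference = 4.0%
Step 3: Most likely is 'E' (12.7%, diff 1.7%); second most likely is 'T' (9.1%, diff 1.9%).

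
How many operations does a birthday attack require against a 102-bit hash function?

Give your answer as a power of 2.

Step 1: The birthday paradox gives collision probability ~50% after sqrt(2^n) = 2^(n/2) hashes.
Step 2: For 102-bit output: 2^(102/2) = 2^51.
Step 3: Approximately 2^51 hash computations needed.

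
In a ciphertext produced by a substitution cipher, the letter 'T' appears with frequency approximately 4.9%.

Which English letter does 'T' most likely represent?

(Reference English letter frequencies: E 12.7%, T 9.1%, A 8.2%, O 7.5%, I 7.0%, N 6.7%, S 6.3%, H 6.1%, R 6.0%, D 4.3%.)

Step 1: The observed frequency is 4.9%.
Step 2: Compare with English frequencies:
  E: 12.7% (difference: 7.8%)
  T: 9.1% (difference: 4.2%)
  A: 8.2% (difference: 3.3%)
  O: 7.5% (difference: 2.6%)
  I: 7.0% (difference: 2.1%)
  N: 6.7% (difference: 1.8%)
  S: 6.3% (difference: 1.4%)
  H: 6.1% (difference: 1.2%)
  R: 6.0% (difference: 1.1%)
  D: 4.3% (difference: 0.6%) <-- closest
Step 3: 'T' most likely represents 'D' (frequency 4.3%).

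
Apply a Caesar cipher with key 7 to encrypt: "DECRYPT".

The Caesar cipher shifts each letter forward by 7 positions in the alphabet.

Step 1: For each letter, shift forward by 7 positions (mod 26).
  D (position 3) -> position (3+7) mod 26 = 10 -> K
  E (position 4) -> position (4+7) mod 26 = 11 -> L
  C (position 2) -> position (2+7) mod 26 = 9 -> J
  R (position 17) -> position (17+7) mod 26 = 24 -> Y
  Y (position 24) -> position (24+7) mod 26 = 5 -> F
  P (position 15) -> position (15+7) mod 26 = 22 -> W
  T (position 19) -> position (19+7) mod 26 = 0 -> A
Result: KLJYFWA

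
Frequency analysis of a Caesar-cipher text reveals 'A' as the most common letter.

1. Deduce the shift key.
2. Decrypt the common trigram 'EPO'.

Step 1: In English, 'E' is the most frequent letter (12.7%).
Step 2: The most frequent ciphertext letter is 'A' (position 0).
Step 3: Shift = (0 - 4) mod 26 = 22.
Step 4: Decrypt 'EPO' by shifting back 22:
  E -> I
  P -> T
  O -> S
Step 5: 'EPO' decrypts to 'ITS'.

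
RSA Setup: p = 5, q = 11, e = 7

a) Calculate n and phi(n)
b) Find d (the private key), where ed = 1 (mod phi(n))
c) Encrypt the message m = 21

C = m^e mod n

Step 1: n = 5 * 11 = 55.
Step 2: phi(n) = (5-1)(11-1) = 4 * 10 = 40.
Step 3: Find d = 7^(-1) mod 40 = 23.
  Verify: 7 * 23 = 161 = 1 (mod 40).
Step 4: C = 21^7 mod 55 = 21.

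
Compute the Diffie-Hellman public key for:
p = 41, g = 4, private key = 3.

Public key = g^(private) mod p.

Step 1: A = g^a mod p = 4^3 mod 41.
  4^1 mod 41 = 4
  4^2 mod 41 = (4 * 4) mod 41 = 16
  4^3 mod 41 = (16 * 4) mod 41 = 23
Result: A = 23.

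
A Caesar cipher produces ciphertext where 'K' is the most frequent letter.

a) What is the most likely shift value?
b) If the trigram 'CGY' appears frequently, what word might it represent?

Step 1: In English, 'E' is the most frequent letter (12.7%).
Step 2: The most frequent ciphertext letter is 'K' (position 10).
Step 3: Shift = (10 - 4) mod 26 = 6.
Step 4: Decrypt 'CGY' by shifting back 6:
  C -> W
  G -> A
  Y -> S
Step 5: 'CGY' decrypts to 'WAS'.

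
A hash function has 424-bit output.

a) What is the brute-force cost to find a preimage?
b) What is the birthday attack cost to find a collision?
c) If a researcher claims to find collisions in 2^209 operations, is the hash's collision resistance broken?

Step 1: Preimage resistance requires brute-force of 2^424 operations.
Step 2: Collision resistance (birthday bound) = 2^(424/2) = 2^212.
Step 3: The claimed attack costs 2^209 operations.
Step 4: Since 2^209 < 2^212, the claimed attack beats the generic birthday bound, so collision resistance is broken.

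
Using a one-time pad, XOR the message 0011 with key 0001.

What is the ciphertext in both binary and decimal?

Step 1: Write out the XOR operation bit by bit:
  Message: 0011
  Key:     0001
  XOR:     0010
Step 2: Convert to decimal: 0010 = 2.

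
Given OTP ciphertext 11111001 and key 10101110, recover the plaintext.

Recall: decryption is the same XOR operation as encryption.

Step 1: XOR ciphertext with key:
  Ciphertext: 11111001
  Key:        10101110
  XOR:        01010111
Step 2: Plaintext = 01010111 = 87 in decimal.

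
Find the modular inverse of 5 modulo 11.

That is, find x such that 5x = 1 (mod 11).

Step 1: We need x such that 5 * x = 1 (mod 11).
Step 2: Using the extended Euclidean algorithm or trial:
  5 * 9 = 45 = 4 * 11 + 1.
Step 3: Since 45 mod 11 = 1, the inverse is x = 9.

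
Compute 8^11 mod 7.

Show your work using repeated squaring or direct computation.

Step 1: Compute 8^11 mod 7 step by step, reducing modulo 7 at each step.
  8^1 mod 7 = 1
  8^2 mod 7 = (1 * 8) mod 7 = 1
  8^3 mod 7 = (1 * 8) mod 7 = 1
  8^4 mod 7 = (1 * 8) mod 7 = 1
  8^5 mod 7 = (1 * 8) mod 7 = 1
  8^6 mod 7 = (1 * 8) mod 7 = 1
  8^7 mod 7 = (1 * 8) mod 7 = 1
  8^8 mod 7 = (1 * 8) mod 7 = 1
  8^9 mod 7 = (1 * 8) mod 7 = 1
  8^10 mod 7 = (1 * 8) mod 7 = 1
  8^11 mod 7 = (1 * 8) mod 7 = 1
Step 2: Result = 1.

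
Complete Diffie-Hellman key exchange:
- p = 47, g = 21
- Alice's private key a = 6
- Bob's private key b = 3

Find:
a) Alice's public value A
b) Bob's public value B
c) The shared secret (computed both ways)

Step 1: A = g^a mod p = 21^6 mod 47 = 4.
Step 2: B = g^b mod p = 21^3 mod 47 = 2.
Step 3: Alice computes s = B^a mod p = 2^6 mod 47 = 17.
Step 4: Bob computes s = A^b mod p = 4^3 mod 47 = 17.
Both sides agree: shared secret = 17.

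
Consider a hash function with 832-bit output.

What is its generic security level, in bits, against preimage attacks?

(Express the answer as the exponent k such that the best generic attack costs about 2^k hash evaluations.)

Step 1: The hash has a 832-bit output.
Step 2: Preimage resistance means: given a digest h(x), it should be infeasible to find any input that hashes to it.
With a 832-bit output there are 2^832 possible digests, so a generic brute-force preimage search costs about 2^832 evaluations.
Step 3: Security level = 832 bits.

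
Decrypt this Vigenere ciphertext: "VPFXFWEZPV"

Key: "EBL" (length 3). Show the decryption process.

Step 1: Key 'EBL' has length 3. Extended key: EBLEBLEBLE
Step 2: Decrypt each position:
  V(21) - E(4) = 17 = R
  P(15) - B(1) = 14 = O
  F(5) - L(11) = 20 = U
  X(23) - E(4) = 19 = T
  F(5) - B(1) = 4 = E
  W(22) - L(11) = 11 = L
  E(4) - E(4) = 0 = A
  Z(25) - B(1) = 24 = Y
  P(15) - L(11) = 4 = E
  V(21) - E(4) = 17 = R
Plaintext: ROUTELAYER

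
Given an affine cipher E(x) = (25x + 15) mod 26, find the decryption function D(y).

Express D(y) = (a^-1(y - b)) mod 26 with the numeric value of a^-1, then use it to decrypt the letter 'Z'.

Step 1: Find a^-1, the modular inverse of 25 mod 26.
Step 2: We need 25 * a^-1 = 1 (mod 26).
Step 3: 25 * 25 = 625 = 24 * 26 + 1, so a^-1 = 25.
Step 4: D(y) = 25(y - 15) mod 26.
Step 5: Apply to 'Z' (y = 25): D(25) = 25 * (25 - 15) mod 26 = 25 * 10 mod 26 = 16 -> 'Q'.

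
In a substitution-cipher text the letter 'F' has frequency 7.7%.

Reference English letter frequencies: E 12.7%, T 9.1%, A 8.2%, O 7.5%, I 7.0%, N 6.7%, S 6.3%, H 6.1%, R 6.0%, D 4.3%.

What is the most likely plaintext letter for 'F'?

Step 1: The observed frequency is 7.7%.
Step 2: Compare with English frequencies:
  E: 12.7% (difference: 5.0%)
  T: 9.1% (difference: 1.4%)
  A: 8.2% (difference: 0.5%)
  O: 7.5% (difference: 0.2%) <-- closest
  I: 7.0% (difference: 0.7%)
  N: 6.7% (difference: 1.0%)
  S: 6.3% (difference: 1.4%)
  H: 6.1% (difference: 1.6%)
  R: 6.0% (difference: 1.7%)
  D: 4.3% (difference: 3.4%)
Step 3: 'F' most likely represents 'O' (frequency 7.5%).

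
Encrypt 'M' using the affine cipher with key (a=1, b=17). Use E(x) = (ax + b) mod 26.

Step 1: Convert 'M' to number: x = 12.
Step 2: E(12) = (1 * 12 + 17) mod 26 = 29 mod 26 = 3.
Step 3: Convert 3 back to letter: D.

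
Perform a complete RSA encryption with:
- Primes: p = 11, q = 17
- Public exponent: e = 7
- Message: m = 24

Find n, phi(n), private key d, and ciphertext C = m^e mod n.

Step 1: n = 11 * 17 = 187.
Step 2: phi(n) = (11-1)(17-1) = 10 * 16 = 160.
Step 3: Find d = 7^(-1) mod 160 = 23.
  Verify: 7 * 23 = 161 = 1 (mod 160).
Step 4: C = 24^7 mod 187 = 29.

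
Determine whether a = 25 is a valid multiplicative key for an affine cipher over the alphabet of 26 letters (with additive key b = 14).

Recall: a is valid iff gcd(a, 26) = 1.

Step 1: Compute gcd(25, 26).
Step 2: gcd(25, 26) = 1.
Since gcd = 1, 25 is coprime with 26, so it is a valid key.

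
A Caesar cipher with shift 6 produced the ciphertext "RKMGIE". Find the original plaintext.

Step 1: Reverse the shift by subtracting 6 from each letter position.
  R (position 17) -> position (17-6) mod 26 = 11 -> L
  K (position 10) -> position (10-6) mod 26 = 4 -> E
  M (position 12) -> position (12-6) mod 26 = 6 -> G
  G (position 6) -> position (6-6) mod 26 = 0 -> A
  I (position 8) -> position (8-6) mod 26 = 2 -> C
  E (position 4) -> position (4-6) mod 26 = 24 -> Y
Decrypted message: LEGACY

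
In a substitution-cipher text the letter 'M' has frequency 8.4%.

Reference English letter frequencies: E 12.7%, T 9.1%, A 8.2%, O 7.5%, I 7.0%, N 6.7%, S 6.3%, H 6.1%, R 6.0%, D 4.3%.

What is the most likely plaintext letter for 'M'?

Step 1: The observed frequency is 8.4%.
Step 2: Compare with English frequencies:
  E: 12.7% (difference: 4.3%)
  T: 9.1% (difference: 0.7%)
  A: 8.2% (difference: 0.2%) <-- closest
  O: 7.5% (difference: 0.9%)
  I: 7.0% (difference: 1.4%)
  N: 6.7% (difference: 1.7%)
  S: 6.3% (difference: 2.1%)
  H: 6.1% (difference: 2.3%)
  R: 6.0% (difference: 2.4%)
  D: 4.3% (difference: 4.1%)
Step 3: 'M' most likely represents 'A' (frequency 8.2%).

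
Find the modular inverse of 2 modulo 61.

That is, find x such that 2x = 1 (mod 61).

Step 1: We need x such that 2 * x = 1 (mod 61).
Step 2: Using the extended Euclidean algorithm or trial:
  2 * 31 = 62 = 1 * 61 + 1.
Step 3: Since 62 mod 61 = 1, the inverse is x = 31.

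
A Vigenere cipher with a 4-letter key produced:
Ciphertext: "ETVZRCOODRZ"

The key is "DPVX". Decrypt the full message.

Step 1: Key 'DPVX' has length 4. Extended key: DPVXDPVXDPV
Step 2: Decrypt each position:
  E(4) - D(3) = 1 = B
  T(19) - P(15) = 4 = E
  V(21) - V(21) = 0 = A
  Z(25) - X(23) = 2 = C
  R(17) - D(3) = 14 = O
  C(2) - P(15) = 13 = N
  O(14) - V(21) = 19 = T
  O(14) - X(23) = 17 = R
  D(3) - D(3) = 0 = A
  R(17) - P(15) = 2 = C
  Z(25) - V(21) = 4 = E
Plaintext: BEACONTRACE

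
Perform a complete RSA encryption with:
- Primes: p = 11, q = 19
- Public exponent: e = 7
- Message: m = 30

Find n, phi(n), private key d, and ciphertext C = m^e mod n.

Step 1: n = 11 * 19 = 209.
Step 2: phi(n) = (11-1)(19-1) = 10 * 18 = 180.
Step 3: Find d = 7^(-1) mod 180 = 103.
  Verify: 7 * 103 = 721 = 1 (mod 180).
Step 4: C = 30^7 mod 209 = 68.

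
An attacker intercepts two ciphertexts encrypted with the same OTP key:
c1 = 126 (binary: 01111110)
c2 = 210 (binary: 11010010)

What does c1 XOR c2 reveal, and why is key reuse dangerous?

Step 1: c1 XOR c2 = (m1 XOR k) XOR (m2 XOR k).
Step 2: By XOR associativity/commutativity: = m1 XOR m2 XOR k XOR k = m1 XOR m2.
Step 3: 01111110 XOR 11010010 = 10101100 = 172.
Step 4: The key cancels out! An attacker learns m1 XOR m2 = 172, revealing the relationship between plaintexts.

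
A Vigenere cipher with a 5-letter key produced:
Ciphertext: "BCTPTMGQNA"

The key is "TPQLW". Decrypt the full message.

Step 1: Key 'TPQLW' has length 5. Extended key: TPQLWTPQLW
Step 2: Decrypt each position:
  B(1) - T(19) = 8 = I
  C(2) - P(15) = 13 = N
  T(19) - Q(16) = 3 = D
  P(15) - L(11) = 4 = E
  T(19) - W(22) = 23 = X
  M(12) - T(19) = 19 = T
  G(6) - P(15) = 17 = R
  Q(16) - Q(16) = 0 = A
  N(13) - L(11) = 2 = C
  A(0) - W(22) = 4 = E
Plaintext: INDEXTRACE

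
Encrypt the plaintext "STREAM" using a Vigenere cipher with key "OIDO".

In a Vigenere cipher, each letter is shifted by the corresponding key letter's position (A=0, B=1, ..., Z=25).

Step 1: Repeat key to match plaintext length:
  Plaintext: STREAM
  Key:       OIDOOI
Step 2: Encrypt each letter:
  S(18) + O(14) = (18+14) mod 26 = 6 = G
  T(19) + I(8) = (19+8) mod 26 = 1 = B
  R(17) + D(3) = (17+3) mod 26 = 20 = U
  E(4) + O(14) = (4+14) mod 26 = 18 = S
  A(0) + O(14) = (0+14) mod 26 = 14 = O
  M(12) + I(8) = (12+8) mod 26 = 20 = U
Ciphertext: GBUSOU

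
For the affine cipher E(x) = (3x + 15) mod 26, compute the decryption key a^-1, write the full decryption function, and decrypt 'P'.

Step 1: Find a^-1, the modular inverse of 3 mod 26.
Step 2: We need 3 * a^-1 = 1 (mod 26).
Step 3: 3 * 9 = 27 = 1 * 26 + 1, so a^-1 = 9.
Step 4: D(y) = 9(y - 15) mod 26.
Step 5: Apply to 'P' (y = 15): D(15) = 9 * (15 - 15) mod 26 = 9 * 0 mod 26 = 0 -> 'A'.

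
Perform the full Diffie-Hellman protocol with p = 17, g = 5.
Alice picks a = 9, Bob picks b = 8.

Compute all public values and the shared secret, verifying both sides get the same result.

Step 1: A = g^a mod p = 5^9 mod 17 = 12.
Step 2: B = g^b mod p = 5^8 mod 17 = 16.
Step 3: Alice computes s = B^a mod p = 16^9 mod 17 = 16.
Step 4: Bob computes s = A^b mod p = 12^8 mod 17 = 16.
Both sides agree: shared secret = 16.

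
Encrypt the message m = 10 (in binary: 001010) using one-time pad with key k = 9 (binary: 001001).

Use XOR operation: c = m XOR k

Step 1: Write out the XOR operation bit by bit:
  Message: 001010
  Key:     001001
  XOR:     000011
Step 2: Convert to decimal: 000011 = 3.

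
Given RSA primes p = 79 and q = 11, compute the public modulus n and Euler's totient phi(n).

Step 1: n = p * q = 79 * 11 = 869.
Step 2: phi(n) = (p-1)(q-1) = 78 * 10 = 780.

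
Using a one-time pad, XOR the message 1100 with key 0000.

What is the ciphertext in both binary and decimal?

Step 1: Write out the XOR operation bit by bit:
  Message: 1100
  Key:     0000
  XOR:     1100
Step 2: Convert to decimal: 1100 = 12.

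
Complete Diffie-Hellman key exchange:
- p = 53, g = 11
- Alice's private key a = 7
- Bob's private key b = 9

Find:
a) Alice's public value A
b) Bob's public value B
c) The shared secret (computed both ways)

Step 1: A = g^a mod p = 11^7 mod 53 = 25.
Step 2: B = g^b mod p = 11^9 mod 53 = 4.
Step 3: Alice computes s = B^a mod p = 4^7 mod 53 = 7.
Step 4: Bob computes s = A^b mod p = 25^9 mod 53 = 7.
Both sides agree: shared secret = 7.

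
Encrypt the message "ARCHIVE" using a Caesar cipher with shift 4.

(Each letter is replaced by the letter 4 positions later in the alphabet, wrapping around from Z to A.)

Step 1: For each letter, shift forward by 4 positions (mod 26).
  A (position 0) -> position (0+4) mod 26 = 4 -> E
  R (position 17) -> position (17+4) mod 26 = 21 -> V
  C (position 2) -> position (2+4) mod 26 = 6 -> G
  H (position 7) -> position (7+4) mod 26 = 11 -> L
  I (position 8) -> position (8+4) mod 26 = 12 -> M
  V (position 21) -> position (21+4) mod 26 = 25 -> Z
  E (position 4) -> position (4+4) mod 26 = 8 -> I
Result: EVGLMZI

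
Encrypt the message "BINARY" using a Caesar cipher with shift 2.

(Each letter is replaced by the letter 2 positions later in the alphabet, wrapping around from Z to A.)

Step 1: For each letter, shift forward by 2 positions (mod 26).
  B (position 1) -> position (1+2) mod 26 = 3 -> D
  I (position 8) -> position (8+2) mod 26 = 10 -> K
  N (position 13) -> position (13+2) mod 26 = 15 -> P
  A (position 0) -> position (0+2) mod 26 = 2 -> C
  R (position 17) -> position (17+2) mod 26 = 19 -> T
  Y (position 24) -> position (24+2) mod 26 = 0 -> A
Result: DKPCTA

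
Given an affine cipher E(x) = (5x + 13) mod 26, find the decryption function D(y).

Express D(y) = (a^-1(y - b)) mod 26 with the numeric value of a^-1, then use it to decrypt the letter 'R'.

Step 1: Find a^-1, the modular inverse of 5 mod 26.
Step 2: We need 5 * a^-1 = 1 (mod 26).
Step 3: 5 * 21 = 105 = 4 * 26 + 1, so a^-1 = 21.
Step 4: D(y) = 21(y - 13) mod 26.
Step 5: Apply to 'R' (y = 17): D(17) = 21 * (17 - 13) mod 26 = 21 * 4 mod 26 = 6 -> 'G'.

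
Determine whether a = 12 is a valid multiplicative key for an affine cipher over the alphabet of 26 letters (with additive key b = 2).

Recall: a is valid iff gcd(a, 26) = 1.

Step 1: Compute gcd(12, 26).
Step 2: gcd(12, 26) = 2.
Since gcd = 2 != 1, 12 shares a common factor with 26, so it cannot be used.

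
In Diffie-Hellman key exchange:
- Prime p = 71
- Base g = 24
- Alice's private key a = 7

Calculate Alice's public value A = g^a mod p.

Step 1: A = g^a mod p = 24^7 mod 71.
  24^1 mod 71 = 24
  24^2 mod 71 = (24 * 24) mod 71 = 8
  24^3 mod 71 = (8 * 24) mod 71 = 50
  24^4 mod 71 = (50 * 24) mod 71 = 64
  24^5 mod 71 = (64 * 24) mod 71 = 45
  24^6 mod 71 = (45 * 24) mod 71 = 15
  24^7 mod 71 = (15 * 24) mod 71 = 5
Result: A = 5.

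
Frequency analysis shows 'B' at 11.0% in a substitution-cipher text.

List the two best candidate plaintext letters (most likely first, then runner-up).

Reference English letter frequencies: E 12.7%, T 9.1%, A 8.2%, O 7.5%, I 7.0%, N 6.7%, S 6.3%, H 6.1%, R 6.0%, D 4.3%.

Step 1: Observed frequency of 'B' is 11.0%.
Step 2: Compute distances to each reference frequency and sort:
  E (12.7%): difference = 1.7% <-- BEST
  T (9.1%): difference = 1.9% <-- RUNNER-UP
  A (8.2%): difference = 2.8%
  O (7.5%): difference = 3.5%
  I (7.0%): difference = 4.0%
Step 3: Most likely is 'E' (12.7%, diff 1.7%); second most likely is 'T' (9.1%, diff 1.9%).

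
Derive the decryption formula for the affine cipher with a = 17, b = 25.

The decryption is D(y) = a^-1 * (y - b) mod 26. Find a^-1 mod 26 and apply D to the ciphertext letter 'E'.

Step 1: Find a^-1, the modular inverse of 17 mod 26.
Step 2: We need 17 * a^-1 = 1 (mod 26).
Step 3: 17 * 23 = 391 = 15 * 26 + 1, so a^-1 = 23.
Step 4: D(y) = 23(y - 25) mod 26.
Step 5: Apply to 'E' (y = 4): D(4) = 23 * (4 - 25) mod 26 = 23 * -21 mod 26 = 11 -> 'L'.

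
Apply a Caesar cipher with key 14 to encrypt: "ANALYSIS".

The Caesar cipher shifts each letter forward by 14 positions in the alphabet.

Step 1: For each letter, shift forward by 14 positions (mod 26).
  A (position 0) -> position (0+14) mod 26 = 14 -> O
  N (position 13) -> position (13+14) mod 26 = 1 -> B
  A (position 0) -> position (0+14) mod 26 = 14 -> O
  L (position 11) -> position (11+14) mod 26 = 25 -> Z
  Y (position 24) -> position (24+14) mod 26 = 12 -> M
  S (position 18) -> position (18+14) mod 26 = 6 -> G
  I (position 8) -> position (8+14) mod 26 = 22 -> W
  S (position 18) -> position (18+14) mod 26 = 6 -> G
Result: OBOZMGWG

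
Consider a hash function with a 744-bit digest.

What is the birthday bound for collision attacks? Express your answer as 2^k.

Step 1: The birthday paradox gives collision probability ~50% after sqrt(2^n) = 2^(n/2) hashes.
Step 2: For 744-bit output: 2^(744/2) = 2^372.
Step 3: Approximately 2^372 hash computations needed.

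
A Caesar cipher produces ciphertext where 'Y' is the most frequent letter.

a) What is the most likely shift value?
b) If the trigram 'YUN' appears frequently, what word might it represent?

Step 1: In English, 'E' is the most frequent letter (12.7%).
Step 2: The most frequent ciphertext letter is 'Y' (position 24).
Step 3: Shift = (24 - 4) mod 26 = 20.
Step 4: Decrypt 'YUN' by shifting back 20:
  Y -> E
  U -> A
  N -> T
Step 5: 'YUN' decrypts to 'EAT'.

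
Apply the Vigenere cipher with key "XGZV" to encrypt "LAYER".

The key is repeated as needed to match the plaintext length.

Step 1: Repeat key to match plaintext length:
  Plaintext: LAYER
  Key:       XGZVX
Step 2: Encrypt each letter:
  L(11) + X(23) = (11+23) mod 26 = 8 = I
  A(0) + G(6) = (0+6) mod 26 = 6 = G
  Y(24) + Z(25) = (24+25) mod 26 = 23 = X
  E(4) + V(21) = (4+21) mod 26 = 25 = Z
  R(17) + X(23) = (17+23) mod 26 = 14 = O
Ciphertext: IGXZO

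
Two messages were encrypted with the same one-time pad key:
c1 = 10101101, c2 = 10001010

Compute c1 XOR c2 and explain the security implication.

Step 1: c1 XOR c2 = (m1 XOR k) XOR (m2 XOR k).
Step 2: By XOR associativity/commutativity: = m1 XOR m2 XOR k XOR k = m1 XOR m2.
Step 3: 10101101 XOR 10001010 = 00100111 = 39.
Step 4: The key cancels out! An attacker learns m1 XOR m2 = 39, revealing the relationship between plaintexts.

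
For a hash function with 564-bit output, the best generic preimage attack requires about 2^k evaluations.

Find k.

Step 1: The hash has a 564-bit output.
Step 2: Preimage resistance means: given a digest h(x), it should be infeasible to find any input that hashes to it.
With a 564-bit output there are 2^564 possible digests, so a generic brute-force preimage search costs about 2^564 evaluations.
Step 3: Security level = 564 bits.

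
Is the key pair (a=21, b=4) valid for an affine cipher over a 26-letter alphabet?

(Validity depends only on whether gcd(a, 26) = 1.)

Step 1: Compute gcd(21, 26).
Step 2: gcd(21, 26) = 1.
Since gcd = 1, 21 is coprime with 26, so it is a valid key.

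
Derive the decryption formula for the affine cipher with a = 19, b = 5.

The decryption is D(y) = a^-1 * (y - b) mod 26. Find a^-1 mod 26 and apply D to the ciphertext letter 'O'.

Step 1: Find a^-1, the modular inverse of 19 mod 26.
Step 2: We need 19 * a^-1 = 1 (mod 26).
Step 3: 19 * 11 = 209 = 8 * 26 + 1, so a^-1 = 11.
Step 4: D(y) = 11(y - 5) mod 26.
Step 5: Apply to 'O' (y = 14): D(14) = 11 * (14 - 5) mod 26 = 11 * 9 mod 26 = 21 -> 'V'.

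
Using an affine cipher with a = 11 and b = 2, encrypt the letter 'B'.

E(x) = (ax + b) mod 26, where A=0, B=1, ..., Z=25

Step 1: Convert 'B' to number: x = 1.
Step 2: E(1) = (11 * 1 + 2) mod 26 = 13 mod 26 = 13.
Step 3: Convert 13 back to letter: N.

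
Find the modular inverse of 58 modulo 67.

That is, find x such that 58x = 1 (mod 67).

Step 1: We need x such that 58 * x = 1 (mod 67).
Step 2: Using the extended Euclidean algorithm or trial:
  58 * 52 = 3016 = 45 * 67 + 1.
Step 3: Since 3016 mod 67 = 1, the inverse is x = 52.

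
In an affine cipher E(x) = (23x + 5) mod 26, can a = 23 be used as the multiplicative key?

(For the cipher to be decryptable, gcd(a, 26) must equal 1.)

Step 1: Compute gcd(23, 26).
Step 2: gcd(23, 26) = 1.
Since gcd = 1, 23 is coprime with 26, so it is a valid key.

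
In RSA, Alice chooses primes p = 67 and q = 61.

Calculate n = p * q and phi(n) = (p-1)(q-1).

Step 1: n = p * q = 67 * 61 = 4087.
Step 2: phi(n) = (p-1)(q-1) = 66 * 60 = 3960.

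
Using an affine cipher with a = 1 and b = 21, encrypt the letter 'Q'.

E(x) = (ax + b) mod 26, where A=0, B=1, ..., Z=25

Step 1: Convert 'Q' to number: x = 16.
Step 2: E(16) = (1 * 16 + 21) mod 26 = 37 mod 26 = 11.
Step 3: Convert 11 back to letter: L.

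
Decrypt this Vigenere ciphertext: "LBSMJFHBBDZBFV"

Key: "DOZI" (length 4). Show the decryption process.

Step 1: Key 'DOZI' has length 4. Extended key: DOZIDOZIDOZIDO
Step 2: Decrypt each position:
  L(11) - D(3) = 8 = I
  B(1) - O(14) = 13 = N
  S(18) - Z(25) = 19 = T
  M(12) - I(8) = 4 = E
  J(9) - D(3) = 6 = G
  F(5) - O(14) = 17 = R
  H(7) - Z(25) = 8 = I
  B(1) - I(8) = 19 = T
  B(1) - D(3) = 24 = Y
  D(3) - O(14) = 15 = P
  Z(25) - Z(25) = 0 = A
  B(1) - I(8) = 19 = T
  F(5) - D(3) = 2 = C
  V(21) - O(14) = 7 = H
Plaintext: INTEGRITYPATCH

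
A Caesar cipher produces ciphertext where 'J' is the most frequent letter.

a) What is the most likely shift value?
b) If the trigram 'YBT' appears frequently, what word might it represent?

Step 1: In English, 'E' is the most frequent letter (12.7%).
Step 2: The most frequent ciphertext letter is 'J' (position 9).
Step 3: Shift = (9 - 4) mod 26 = 5.
Step 4: Decrypt 'YBT' by shifting back 5:
  Y -> T
  B -> W
  T -> O
Step 5: 'YBT' decrypts to 'TWO'.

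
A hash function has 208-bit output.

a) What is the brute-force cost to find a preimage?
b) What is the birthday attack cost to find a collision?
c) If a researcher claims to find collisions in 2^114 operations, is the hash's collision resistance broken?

Step 1: Preimage resistance requires brute-force of 2^208 operations.
Step 2: Collision resistance (birthday bound) = 2^(208/2) = 2^104.
Step 3: The claimed attack costs 2^114 operations.
Step 4: Since 2^114 >= 2^104, the claimed attack is no faster than the generic birthday attack, so this does not break collision resistance.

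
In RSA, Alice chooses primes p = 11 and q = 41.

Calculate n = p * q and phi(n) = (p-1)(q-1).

Step 1: n = p * q = 11 * 41 = 451.
Step 2: phi(n) = (p-1)(q-1) = 10 * 40 = 400.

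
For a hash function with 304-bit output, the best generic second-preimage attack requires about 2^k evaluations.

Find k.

Step 1: The hash has a 304-bit output.
Step 2: Second-preimage resistance means: given a specific input x, it should be infeasible to find a different y with h(y) = h(x).
With a 304-bit output, a generic search for a second preimage costs about 2^304 evaluations (each trial matches the fixed target with probability 2^-304).
Step 3: Security level = 304 bits.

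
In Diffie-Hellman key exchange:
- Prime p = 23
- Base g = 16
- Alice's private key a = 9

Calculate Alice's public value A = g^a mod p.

Step 1: A = g^a mod p = 16^9 mod 23.
  16^1 mod 23 = 16
  16^2 mod 23 = (16 * 16) mod 23 = 3
  16^3 mod 23 = (3 * 16) mod 23 = 2
  16^4 mod 23 = (2 * 16) mod 23 = 9
  16^5 mod 23 = (9 * 16) mod 23 = 6
  16^6 mod 23 = (6 * 16) mod 23 = 4
  16^7 mod 23 = (4 * 16) mod 23 = 18
  16^8 mod 23 = (18 * 16) mod 23 = 12
  16^9 mod 23 = (12 * 16) mod 23 = 8
Result: A = 8.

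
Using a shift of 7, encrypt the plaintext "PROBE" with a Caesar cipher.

Step 1: For each letter, shift forward by 7 positions (mod 26).
  P (position 15) -> position (15+7) mod 26 = 22 -> W
  R (position 17) -> position (17+7) mod 26 = 24 -> Y
  O (position 14) -> position (14+7) mod 26 = 21 -> V
  B (position 1) -> position (1+7) mod 26 = 8 -> I
  E (position 4) -> position (4+7) mod 26 = 11 -> L
Result: WYVIL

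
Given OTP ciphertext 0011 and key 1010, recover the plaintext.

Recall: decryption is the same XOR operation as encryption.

Step 1: XOR ciphertext with key:
  Ciphertext: 0011
  Key:        1010
  XOR:        1001
Step 2: Plaintext = 1001 = 9 in decimal.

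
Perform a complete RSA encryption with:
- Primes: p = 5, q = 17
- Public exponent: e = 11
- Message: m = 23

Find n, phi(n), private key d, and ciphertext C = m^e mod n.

Step 1: n = 5 * 17 = 85.
Step 2: phi(n) = (5-1)(17-1) = 4 * 16 = 64.
Step 3: Find d = 11^(-1) mod 64 = 35.
  Verify: 11 * 35 = 385 = 1 (mod 64).
Step 4: C = 23^11 mod 85 = 22.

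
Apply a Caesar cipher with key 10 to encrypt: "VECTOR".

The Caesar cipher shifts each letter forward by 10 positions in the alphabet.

Step 1: For each letter, shift forward by 10 positions (mod 26).
  V (position 21) -> position (21+10) mod 26 = 5 -> F
  E (position 4) -> position (4+10) mod 26 = 14 -> O
  C (position 2) -> position (2+10) mod 26 = 12 -> M
  T (position 19) -> position (19+10) mod 26 = 3 -> D
  O (position 14) -> position (14+10) mod 26 = 24 -> Y
  R (position 17) -> position (17+10) mod 26 = 1 -> B
Result: FOMDYB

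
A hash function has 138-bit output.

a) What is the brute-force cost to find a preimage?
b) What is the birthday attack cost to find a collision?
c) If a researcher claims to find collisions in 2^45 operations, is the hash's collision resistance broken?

Step 1: Preimage resistance requires brute-force of 2^138 operations.
Step 2: Collision resistance (birthday bound) = 2^(138/2) = 2^69.
Step 3: The claimed attack costs 2^45 operations.
Step 4: Since 2^45 < 2^69, the claimed attack beats the generic birthday bound, so collision resistance is broken.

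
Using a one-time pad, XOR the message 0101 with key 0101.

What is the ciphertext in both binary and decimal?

Step 1: Write out the XOR operation bit by bit:
  Message: 0101
  Key:     0101
  XOR:     0000
Step 2: Convert to decimal: 0000 = 0.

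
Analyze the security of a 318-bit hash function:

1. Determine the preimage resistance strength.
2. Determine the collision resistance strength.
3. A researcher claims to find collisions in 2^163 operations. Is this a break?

Step 1: Preimage resistance requires brute-force of 2^318 operations.
Step 2: Collision resistance (birthday bound) = 2^(318/2) = 2^159.
Step 3: The claimed attack costs 2^163 operations.
Step 4: Since 2^163 >= 2^159, the claimed attack is no faster than the generic birthday attack, so this does not break collision resistance.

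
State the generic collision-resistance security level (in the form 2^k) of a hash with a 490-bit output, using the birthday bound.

Step 1: The birthday paradox gives collision probability ~50% after sqrt(2^n) = 2^(n/2) hashes.
Step 2: For 490-bit output: 2^(490/2) = 2^245.
Step 3: Approximately 2^245 hash computations needed.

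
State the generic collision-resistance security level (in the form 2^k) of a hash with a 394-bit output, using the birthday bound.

Step 1: The birthday paradox gives collision probability ~50% after sqrt(2^n) = 2^(n/2) hashes.
Step 2: For 394-bit output: 2^(394/2) = 2^197.
Step 3: Approximately 2^197 hash computations needed.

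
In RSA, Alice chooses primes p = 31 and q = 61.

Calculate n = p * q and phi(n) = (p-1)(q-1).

Step 1: n = p * q = 31 * 61 = 1891.
Step 2: phi(n) = (p-1)(q-1) = 30 * 60 = 1800.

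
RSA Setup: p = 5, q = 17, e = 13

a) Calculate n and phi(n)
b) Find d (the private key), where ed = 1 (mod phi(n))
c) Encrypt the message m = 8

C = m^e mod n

Step 1: n = 5 * 17 = 85.
Step 2: phi(n) = (5-1)(17-1) = 4 * 16 = 64.
Step 3: Find d = 13^(-1) mod 64 = 5.
  Verify: 13 * 5 = 65 = 1 (mod 64).
Step 4: C = 8^13 mod 85 = 43.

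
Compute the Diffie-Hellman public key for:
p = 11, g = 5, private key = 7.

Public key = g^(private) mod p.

Step 1: A = g^a mod p = 5^7 mod 11.
  5^1 mod 11 = 5
  5^2 mod 11 = (5 * 5) mod 11 = 3
  5^3 mod 11 = (3 * 5) mod 11 = 4
  5^4 mod 11 = (4 * 5) mod 11 = 9
  5^5 mod 11 = (9 * 5) mod 11 = 1
  5^6 mod 11 = (1 * 5) mod 11 = 5
  5^7 mod 11 = (5 * 5) mod 11 = 3
Result: A = 3.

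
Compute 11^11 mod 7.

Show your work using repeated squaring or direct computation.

Step 1: Compute 11^11 mod 7 step by step, reducing modulo 7 at each step.
  11^1 mod 7 = 4
  11^2 mod 7 = (4 * 11) mod 7 = 2
  11^3 mod 7 = (2 * 11) mod 7 = 1
  11^4 mod 7 = (1 * 11) mod 7 = 4
  11^5 mod 7 = (4 * 11) mod 7 = 2
  11^6 mod 7 = (2 * 11) mod 7 = 1
  11^7 mod 7 = (1 * 11) mod 7 = 4
  11^8 mod 7 = (4 * 11) mod 7 = 2
  11^9 mod 7 = (2 * 11) mod 7 = 1
  11^10 mod 7 = (1 * 11) mod 7 = 4
  11^11 mod 7 = (4 * 11) mod 7 = 2
Step 2: Result = 2.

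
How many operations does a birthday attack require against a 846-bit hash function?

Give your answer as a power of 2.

Step 1: The birthday paradox gives collision probability ~50% after sqrt(2^n) = 2^(n/2) hashes.
Step 2: For 846-bit output: 2^(846/2) = 2^423.
Step 3: Approximately 2^423 hash computations needed.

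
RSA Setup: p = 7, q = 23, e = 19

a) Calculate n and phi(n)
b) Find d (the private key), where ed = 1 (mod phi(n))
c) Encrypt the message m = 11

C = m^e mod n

Step 1: n = 7 * 23 = 161.
Step 2: phi(n) = (7-1)(23-1) = 6 * 22 = 132.
Step 3: Find d = 19^(-1) mod 132 = 7.
  Verify: 19 * 7 = 133 = 1 (mod 132).
Step 4: C = 11^19 mod 161 = 130.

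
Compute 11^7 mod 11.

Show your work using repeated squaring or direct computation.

Step 1: Compute 11^7 mod 11 step by step, reducing modulo 11 at each step.
  11^1 mod 11 = 0
  11^2 mod 11 = (0 * 11) mod 11 = 0
  11^3 mod 11 = (0 * 11) mod 11 = 0
  11^4 mod 11 = (0 * 11) mod 11 = 0
  11^5 mod 11 = (0 * 11) mod 11 = 0
  11^6 mod 11 = (0 * 11) mod 11 = 0
  11^7 mod 11 = (0 * 11) mod 11 = 0
Step 2: Result = 0.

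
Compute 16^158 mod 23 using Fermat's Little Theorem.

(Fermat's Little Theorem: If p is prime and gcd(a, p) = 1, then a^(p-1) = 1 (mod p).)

Step 1: Since 23 is prime, by Fermat's Little Theorem: 16^22 = 1 (mod 23).
Step 2: Reduce exponent: 158 mod 22 = 4.
Step 3: So 16^158 = 16^4 (mod 23).
Step 4: 16^4 mod 23 = 9.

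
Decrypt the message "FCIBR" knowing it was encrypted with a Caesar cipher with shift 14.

Step 1: Reverse the shift by subtracting 14 from each letter position.
  F (position 5) -> position (5-14) mod 26 = 17 -> R
  C (position 2) -> position (2-14) mod 26 = 14 -> O
  I (position 8) -> position (8-14) mod 26 = 20 -> U
  B (position 1) -> position (1-14) mod 26 = 13 -> N
  R (position 17) -> position (17-14) mod 26 = 3 -> D
Decrypted message: ROUND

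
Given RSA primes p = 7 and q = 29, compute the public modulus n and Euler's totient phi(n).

Step 1: n = p * q = 7 * 29 = 203.
Step 2: phi(n) = (p-1)(q-1) = 6 * 28 = 168.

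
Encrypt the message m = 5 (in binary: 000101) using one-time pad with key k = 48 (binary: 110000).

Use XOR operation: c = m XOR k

Step 1: Write out the XOR operation bit by bit:
  Message: 000101
  Key:     110000
  XOR:     110101
Step 2: Convert to decimal: 110101 = 53.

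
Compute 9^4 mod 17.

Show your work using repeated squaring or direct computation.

Step 1: Compute 9^4 mod 17 step by step, reducing modulo 17 at each step.
  9^1 mod 17 = 9
  9^2 mod 17 = (9 * 9) mod 17 = 13
  9^3 mod 17 = (13 * 9) mod 17 = 15
  9^4 mod 17 = (15 * 9) mod 17 = 16
Step 2: Result = 16.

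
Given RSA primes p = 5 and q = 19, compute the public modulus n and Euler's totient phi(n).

Step 1: n = p * q = 5 * 19 = 95.
Step 2: phi(n) = (p-1)(q-1) = 4 * 18 = 72.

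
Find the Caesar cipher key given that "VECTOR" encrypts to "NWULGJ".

Step 1: Compare first letters: V (position 21) -> N (position 13).
Step 2: Shift = (13 - 21) mod 26 = 18.
The shift value is 18.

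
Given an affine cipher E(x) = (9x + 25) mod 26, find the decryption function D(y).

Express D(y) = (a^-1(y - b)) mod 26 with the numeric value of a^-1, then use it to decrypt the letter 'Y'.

Step 1: Find a^-1, the modular inverse of 9 mod 26.
Step 2: We need 9 * a^-1 = 1 (mod 26).
Step 3: 9 * 3 = 27 = 1 * 26 + 1, so a^-1 = 3.
Step 4: D(y) = 3(y - 25) mod 26.
Step 5: Apply to 'Y' (y = 24): D(24) = 3 * (24 - 25) mod 26 = 3 * -1 mod 26 = 23 -> 'X'.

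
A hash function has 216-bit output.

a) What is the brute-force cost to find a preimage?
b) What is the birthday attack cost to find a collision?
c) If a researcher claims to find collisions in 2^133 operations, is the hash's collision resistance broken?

Step 1: Preimage resistance requires brute-force of 2^216 operations.
Step 2: Collision resistance (birthday bound) = 2^(216/2) = 2^108.
Step 3: The claimed attack costs 2^133 operations.
Step 4: Since 2^133 >= 2^108, the claimed attack is no faster than the generic birthday attack, so this does not break collision resistance.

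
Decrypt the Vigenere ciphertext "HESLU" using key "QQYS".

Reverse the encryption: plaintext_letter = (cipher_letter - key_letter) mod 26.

Step 1: Extend key: QQYSQ
Step 2: Decrypt each letter (c - k) mod 26:
  H(7) - Q(16) = (7-16) mod 26 = 17 = R
  E(4) - Q(16) = (4-16) mod 26 = 14 = O
  S(18) - Y(24) = (18-24) mod 26 = 20 = U
  L(11) - S(18) = (11-18) mod 26 = 19 = T
  U(20) - Q(16) = (20-16) mod 26 = 4 = E
Plaintext: ROUTE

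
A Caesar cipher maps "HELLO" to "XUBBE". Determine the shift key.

Step 1: Compare first letters: H (position 7) -> X (position 23).
Step 2: Shift = (23 - 7) mod 26 = 16.
The shift value is 16.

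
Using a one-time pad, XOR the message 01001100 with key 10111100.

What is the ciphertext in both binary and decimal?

Step 1: Write out the XOR operation bit by bit:
  Message: 01001100
  Key:     10111100
  XOR:     11110000
Step 2: Convert to decimal: 11110000 = 240.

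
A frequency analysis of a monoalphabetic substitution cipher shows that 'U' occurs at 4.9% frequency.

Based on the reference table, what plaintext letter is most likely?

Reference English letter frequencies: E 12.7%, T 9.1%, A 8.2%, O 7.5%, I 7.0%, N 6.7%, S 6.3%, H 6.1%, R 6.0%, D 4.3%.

Step 1: The observed frequency is 4.9%.
Step 2: Compare with English frequencies:
  E: 12.7% (difference: 7.8%)
  T: 9.1% (difference: 4.2%)
  A: 8.2% (difference: 3.3%)
  O: 7.5% (difference: 2.6%)
  I: 7.0% (difference: 2.1%)
  N: 6.7% (difference: 1.8%)
  S: 6.3% (difference: 1.4%)
  H: 6.1% (difference: 1.2%)
  R: 6.0% (difference: 1.1%)
  D: 4.3% (difference: 0.6%) <-- closest
Step 3: 'U' most likely represents 'D' (frequency 4.3%).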